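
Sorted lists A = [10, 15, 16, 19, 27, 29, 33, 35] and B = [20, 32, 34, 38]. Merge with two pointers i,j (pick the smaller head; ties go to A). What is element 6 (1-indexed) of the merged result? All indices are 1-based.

[i=1,j=1] A[i]=10<=B[j]=20 take 10 → i++
[i=2,j=1] A[i]=15<=B[j]=20 take 15 → i++
[i=3,j=1] A[i]=16<=B[j]=20 take 16 → i++
[i=4,j=1] A[i]=19<=B[j]=20 take 19 → i++
[i=5,j=1] A[i]=27>B[j]=20 take 20 → j++
[i=5,j=2] A[i]=27<=B[j]=32 take 27 → i++
[i=6,j=2] A[i]=29<=B[j]=32 take 29 → i++
[i=7,j=2] A[i]=33>B[j]=32 take 32 → j++
[i=7,j=3] A[i]=33<=B[j]=34 take 33 → i++
[i=8,j=3] A[i]=35>B[j]=34 take 34 → j++
[i=8,j=4] A[i]=35<=B[j]=38 take 35 → i++
[i=9,j=4] A done, take B[j]=38 → j++

merged[6] = 27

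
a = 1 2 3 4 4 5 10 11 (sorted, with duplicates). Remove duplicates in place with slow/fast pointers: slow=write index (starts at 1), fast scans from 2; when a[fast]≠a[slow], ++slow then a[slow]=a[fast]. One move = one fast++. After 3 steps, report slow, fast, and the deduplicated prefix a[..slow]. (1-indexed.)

slow=4, fast=5, prefix=[1, 2, 3, 4]

(s=1,f=2) a[fast]=2≠a[slow]=1 write a[2]=2 → slow++,fast++
(s=2,f=3) a[fast]=3≠a[slow]=2 write a[3]=3 → slow++,fast++
(s=3,f=4) a[fast]=4≠a[slow]=3 write a[4]=4 → slow++,fast++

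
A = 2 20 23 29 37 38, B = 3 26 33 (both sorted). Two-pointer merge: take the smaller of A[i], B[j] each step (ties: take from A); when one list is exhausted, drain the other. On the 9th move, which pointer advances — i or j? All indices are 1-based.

i

i=1 j=1: A[i]=2<=B[j]=3 take 2, i++
i=2 j=1: A[i]=20>B[j]=3 take 3, j++
i=2 j=2: A[i]=20<=B[j]=26 take 20, i++
i=3 j=2: A[i]=23<=B[j]=26 take 23, i++
i=4 j=2: A[i]=29>B[j]=26 take 26, j++
i=4 j=3: A[i]=29<=B[j]=33 take 29, i++
i=5 j=3: A[i]=37>B[j]=33 take 33, j++
i=5 j=4: B done, take A[i]=37, i++
i=6 j=4: B done, take A[i]=38, i++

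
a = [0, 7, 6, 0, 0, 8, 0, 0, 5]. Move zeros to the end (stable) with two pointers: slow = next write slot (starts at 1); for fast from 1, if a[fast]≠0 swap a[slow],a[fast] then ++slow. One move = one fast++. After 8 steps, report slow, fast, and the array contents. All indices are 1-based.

(s=1,f=1) a[fast]=0 → fast++
(s=1,f=2) a[fast]=7≠0 swap→a[1]=7 → slow++,fast++
(s=2,f=3) a[fast]=6≠0 swap→a[2]=6 → slow++,fast++
(s=3,f=4) a[fast]=0 → fast++
(s=3,f=5) a[fast]=0 → fast++
(s=3,f=6) a[fast]=8≠0 swap→a[3]=8 → slow++,fast++
(s=4,f=7) a[fast]=0 → fast++
(s=4,f=8) a[fast]=0 → fast++

slow=4, fast=9, a=[7, 6, 8, 0, 0, 0, 0, 0, 5]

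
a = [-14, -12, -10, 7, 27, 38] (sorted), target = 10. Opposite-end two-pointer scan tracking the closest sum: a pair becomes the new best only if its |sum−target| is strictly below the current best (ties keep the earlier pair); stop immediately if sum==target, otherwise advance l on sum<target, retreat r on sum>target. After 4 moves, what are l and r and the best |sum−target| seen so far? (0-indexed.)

l=2, r=3, best |Δ|=3

l=0 r=5: -14+38=24 d=14 *, r--
l=0 r=4: -14+27=13 d=3 *, r--
l=0 r=3: -14+7=-7 d=17, l++
l=1 r=3: -12+7=-5 d=15, l++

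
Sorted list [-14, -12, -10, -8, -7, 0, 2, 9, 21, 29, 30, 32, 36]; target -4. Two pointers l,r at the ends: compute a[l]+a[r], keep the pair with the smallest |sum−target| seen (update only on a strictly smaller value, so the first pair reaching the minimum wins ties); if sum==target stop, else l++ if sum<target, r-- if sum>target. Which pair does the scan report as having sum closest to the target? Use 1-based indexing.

pair (-14, 9) with sum -5 (|Δ|=1)

l=1 r=13: -14+36=22 d=26 *, r--
l=1 r=12: -14+32=18 d=22 *, r--
l=1 r=11: -14+30=16 d=20 *, r--
l=1 r=10: -14+29=15 d=19 *, r--
l=1 r=9: -14+21=7 d=11 *, r--
l=1 r=8: -14+9=-5 d=1 *, l++
l=2 r=8: -12+9=-3 d=1, r--
l=2 r=7: -12+2=-10 d=6, l++
l=3 r=7: -10+2=-8 d=4, l++
l=4 r=7: -8+2=-6 d=2, l++
l=5 r=7: -7+2=-5 d=1, l++
l=6 r=7: 0+2=2 d=6, r--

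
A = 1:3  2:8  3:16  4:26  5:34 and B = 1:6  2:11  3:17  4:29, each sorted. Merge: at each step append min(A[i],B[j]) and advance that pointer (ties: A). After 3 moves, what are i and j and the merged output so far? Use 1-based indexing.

i=3, j=2, merged so far=[3, 6, 8]

[i=1,j=1] A[i]=3<=B[j]=6 take 3 → i++
[i=2,j=1] A[i]=8>B[j]=6 take 6 → j++
[i=2,j=2] A[i]=8<=B[j]=11 take 8 → i++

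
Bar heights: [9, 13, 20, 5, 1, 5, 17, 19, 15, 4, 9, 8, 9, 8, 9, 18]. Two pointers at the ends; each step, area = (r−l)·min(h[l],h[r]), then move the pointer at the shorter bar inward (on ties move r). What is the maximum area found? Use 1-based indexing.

[1,16] min(9,18)*15=135 best=135 * → l++
[2,16] min(13,18)*14=182 best=182 * → l++
[3,16] min(20,18)*13=234 best=234 * → r--
[3,15] min(20,9)*12=108 best=234 → r--
[3,14] min(20,8)*11=88 best=234 → r--
[3,13] min(20,9)*10=90 best=234 → r--
[3,12] min(20,8)*9=72 best=234 → r--
[3,11] min(20,9)*8=72 best=234 → r--
[3,10] min(20,4)*7=28 best=234 → r--
[3,9] min(20,15)*6=90 best=234 → r--
[3,8] min(20,19)*5=95 best=234 → r--
[3,7] min(20,17)*4=68 best=234 → r--
[3,6] min(20,5)*3=15 best=234 → r--
[3,5] min(20,1)*2=2 best=234 → r--
[3,4] min(20,5)*1=5 best=234 → r--

max area = 234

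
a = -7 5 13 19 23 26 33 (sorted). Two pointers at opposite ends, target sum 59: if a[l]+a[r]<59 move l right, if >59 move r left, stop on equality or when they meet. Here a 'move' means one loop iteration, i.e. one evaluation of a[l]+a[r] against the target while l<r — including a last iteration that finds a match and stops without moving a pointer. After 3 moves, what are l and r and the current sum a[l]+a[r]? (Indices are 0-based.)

l=3, r=6, sum=52

[0,6] -7+33=26 <59 → l++
[1,6] 5+33=38 <59 → l++
[2,6] 13+33=46 <59 → l++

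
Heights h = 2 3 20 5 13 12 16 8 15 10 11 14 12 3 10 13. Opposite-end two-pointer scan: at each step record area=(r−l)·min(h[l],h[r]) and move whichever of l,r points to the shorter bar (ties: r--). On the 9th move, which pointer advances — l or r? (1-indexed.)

r

l=1 r=16: min(2,13)*15=30 best=30 *, l++
l=2 r=16: min(3,13)*14=42 best=42 *, l++
l=3 r=16: min(20,13)*13=169 best=169 *, r--
l=3 r=15: min(20,10)*12=120 best=169, r--
l=3 r=14: min(20,3)*11=33 best=169, r--
l=3 r=13: min(20,12)*10=120 best=169, r--
l=3 r=12: min(20,14)*9=126 best=169, r--
l=3 r=11: min(20,11)*8=88 best=169, r--
l=3 r=10: min(20,10)*7=70 best=169, r--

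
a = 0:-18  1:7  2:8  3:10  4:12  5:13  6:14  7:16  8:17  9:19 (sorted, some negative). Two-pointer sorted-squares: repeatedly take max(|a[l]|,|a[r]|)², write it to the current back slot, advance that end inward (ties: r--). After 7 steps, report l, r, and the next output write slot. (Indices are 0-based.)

l=1, r=3, next write slot=2

l=0 r=9: |-18|<=|19| out[9]=361, r--
l=0 r=8: |-18|>|17| out[8]=324, l++
l=1 r=8: |7|<=|17| out[7]=289, r--
l=1 r=7: |7|<=|16| out[6]=256, r--
l=1 r=6: |7|<=|14| out[5]=196, r--
l=1 r=5: |7|<=|13| out[4]=169, r--
l=1 r=4: |7|<=|12| out[3]=144, r--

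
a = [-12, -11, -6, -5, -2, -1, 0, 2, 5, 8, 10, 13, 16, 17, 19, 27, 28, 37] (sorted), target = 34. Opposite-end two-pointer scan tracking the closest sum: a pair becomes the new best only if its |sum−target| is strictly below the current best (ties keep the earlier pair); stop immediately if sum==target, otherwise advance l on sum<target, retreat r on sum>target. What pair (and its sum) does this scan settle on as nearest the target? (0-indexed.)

[0,17] -12+37=25 d=9 * → l++
[1,17] -11+37=26 d=8 * → l++
[2,17] -6+37=31 d=3 * → l++
[3,17] -5+37=32 d=2 * → l++
[4,17] -2+37=35 d=1 * → r--
[4,16] -2+28=26 d=8 → l++
[5,16] -1+28=27 d=7 → l++
[6,16] 0+28=28 d=6 → l++
[7,16] 2+28=30 d=4 → l++
[8,16] 5+28=33 d=1 → l++
[9,16] 8+28=36 d=2 → r--
[9,15] 8+27=35 d=1 → r--
[9,14] 8+19=27 d=7 → l++
[10,14] 10+19=29 d=5 → l++
[11,14] 13+19=32 d=2 → l++
[12,14] 16+19=35 d=1 → r--
[12,13] 16+17=33 d=1 → l++

pair (-2, 37) with sum 35 (|Δ|=1)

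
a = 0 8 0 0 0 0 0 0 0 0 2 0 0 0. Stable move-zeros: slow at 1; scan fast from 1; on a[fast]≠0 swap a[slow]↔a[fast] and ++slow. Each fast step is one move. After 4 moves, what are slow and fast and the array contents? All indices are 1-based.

(s=1,f=1) a[fast]=0 → fast++
(s=1,f=2) a[fast]=8≠0 swap→a[1]=8 → slow++,fast++
(s=2,f=3) a[fast]=0 → fast++
(s=2,f=4) a[fast]=0 → fast++

slow=2, fast=5, a=[8, 0, 0, 0, 0, 0, 0, 0, 0, 0, 2, 0, 0, 0]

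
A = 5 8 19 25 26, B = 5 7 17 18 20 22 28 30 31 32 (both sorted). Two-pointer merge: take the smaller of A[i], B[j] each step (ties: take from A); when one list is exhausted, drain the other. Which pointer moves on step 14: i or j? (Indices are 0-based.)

[i=0,j=0] A[i]=5<=B[j]=5 take 5 → i++
[i=1,j=0] A[i]=8>B[j]=5 take 5 → j++
[i=1,j=1] A[i]=8>B[j]=7 take 7 → j++
[i=1,j=2] A[i]=8<=B[j]=17 take 8 → i++
[i=2,j=2] A[i]=19>B[j]=17 take 17 → j++
[i=2,j=3] A[i]=19>B[j]=18 take 18 → j++
[i=2,j=4] A[i]=19<=B[j]=20 take 19 → i++
[i=3,j=4] A[i]=25>B[j]=20 take 20 → j++
[i=3,j=5] A[i]=25>B[j]=22 take 22 → j++
[i=3,j=6] A[i]=25<=B[j]=28 take 25 → i++
[i=4,j=6] A[i]=26<=B[j]=28 take 26 → i++
[i=5,j=6] A done, take B[j]=28 → j++
[i=5,j=7] A done, take B[j]=30 → j++
[i=5,j=8] A done, take B[j]=31 → j++

j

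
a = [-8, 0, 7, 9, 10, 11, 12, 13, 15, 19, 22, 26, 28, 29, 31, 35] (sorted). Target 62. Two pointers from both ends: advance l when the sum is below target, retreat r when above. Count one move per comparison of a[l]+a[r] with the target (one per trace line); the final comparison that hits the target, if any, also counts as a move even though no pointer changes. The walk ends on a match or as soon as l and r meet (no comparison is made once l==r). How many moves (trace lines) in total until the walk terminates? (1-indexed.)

[1,16] -8+35=27 <62 → l++
[2,16] 0+35=35 <62 → l++
[3,16] 7+35=42 <62 → l++
[4,16] 9+35=44 <62 → l++
[5,16] 10+35=45 <62 → l++
[6,16] 11+35=46 <62 → l++
[7,16] 12+35=47 <62 → l++
[8,16] 13+35=48 <62 → l++
[9,16] 15+35=50 <62 → l++
[10,16] 19+35=54 <62 → l++
[11,16] 22+35=57 <62 → l++
[12,16] 26+35=61 <62 → l++
[13,16] 28+35=63 >62 → r--
[13,15] 28+31=59 <62 → l++
[14,15] 29+31=60 <62 → l++

15 moves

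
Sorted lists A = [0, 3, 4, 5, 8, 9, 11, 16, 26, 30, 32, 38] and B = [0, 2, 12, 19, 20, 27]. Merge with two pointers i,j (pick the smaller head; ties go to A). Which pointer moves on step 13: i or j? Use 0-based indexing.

i=0 j=0: A[i]=0<=B[j]=0 take 0, i++
i=1 j=0: A[i]=3>B[j]=0 take 0, j++
i=1 j=1: A[i]=3>B[j]=2 take 2, j++
i=1 j=2: A[i]=3<=B[j]=12 take 3, i++
i=2 j=2: A[i]=4<=B[j]=12 take 4, i++
i=3 j=2: A[i]=5<=B[j]=12 take 5, i++
i=4 j=2: A[i]=8<=B[j]=12 take 8, i++
i=5 j=2: A[i]=9<=B[j]=12 take 9, i++
i=6 j=2: A[i]=11<=B[j]=12 take 11, i++
i=7 j=2: A[i]=16>B[j]=12 take 12, j++
i=7 j=3: A[i]=16<=B[j]=19 take 16, i++
i=8 j=3: A[i]=26>B[j]=19 take 19, j++
i=8 j=4: A[i]=26>B[j]=20 take 20, j++

j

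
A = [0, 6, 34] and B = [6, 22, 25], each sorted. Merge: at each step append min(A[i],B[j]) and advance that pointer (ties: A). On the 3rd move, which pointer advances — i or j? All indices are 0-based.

[i=0,j=0] A[i]=0<=B[j]=6 take 0 → i++
[i=1,j=0] A[i]=6<=B[j]=6 take 6 → i++
[i=2,j=0] A[i]=34>B[j]=6 take 6 → j++

j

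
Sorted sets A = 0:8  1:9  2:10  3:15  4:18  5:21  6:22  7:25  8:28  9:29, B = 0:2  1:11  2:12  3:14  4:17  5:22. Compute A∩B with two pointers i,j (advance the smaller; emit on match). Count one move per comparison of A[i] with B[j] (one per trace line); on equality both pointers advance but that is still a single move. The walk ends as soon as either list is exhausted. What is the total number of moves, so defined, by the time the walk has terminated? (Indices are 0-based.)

i=0 j=0: 8>2, j++
i=0 j=1: 8<11, i++
i=1 j=1: 9<11, i++
i=2 j=1: 10<11, i++
i=3 j=1: 15>11, j++
i=3 j=2: 15>12, j++
i=3 j=3: 15>14, j++
i=3 j=4: 15<17, i++
i=4 j=4: 18>17, j++
i=4 j=5: 18<22, i++
i=5 j=5: 21<22, i++
i=6 j=5: 22==22 emit, i++,j++

12 moves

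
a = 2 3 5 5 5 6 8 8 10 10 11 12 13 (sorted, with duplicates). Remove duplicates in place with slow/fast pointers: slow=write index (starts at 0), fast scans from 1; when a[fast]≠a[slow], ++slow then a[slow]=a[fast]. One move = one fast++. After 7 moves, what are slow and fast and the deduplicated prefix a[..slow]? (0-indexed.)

slow=4, fast=8, prefix=[2, 3, 5, 6, 8]

slow=0 fast=1: a[fast]=3≠a[slow]=2 write a[1]=3, slow++,fast++
slow=1 fast=2: a[fast]=5≠a[slow]=3 write a[2]=5, slow++,fast++
slow=2 fast=3: a[fast]=5=a[slow] dup, fast++
slow=2 fast=4: a[fast]=5=a[slow] dup, fast++
slow=2 fast=5: a[fast]=6≠a[slow]=5 write a[3]=6, slow++,fast++
slow=3 fast=6: a[fast]=8≠a[slow]=6 write a[4]=8, slow++,fast++
slow=4 fast=7: a[fast]=8=a[slow] dup, fast++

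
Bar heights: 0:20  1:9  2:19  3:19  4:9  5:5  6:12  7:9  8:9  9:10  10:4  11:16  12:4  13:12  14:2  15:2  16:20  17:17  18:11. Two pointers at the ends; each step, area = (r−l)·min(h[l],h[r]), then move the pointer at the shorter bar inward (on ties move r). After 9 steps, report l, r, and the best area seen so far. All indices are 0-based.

l=0 r=18: min(20,11)*18=198 best=198 *, r--
l=0 r=17: min(20,17)*17=289 best=289 *, r--
l=0 r=16: min(20,20)*16=320 best=320 *, r--
l=0 r=15: min(20,2)*15=30 best=320, r--
l=0 r=14: min(20,2)*14=28 best=320, r--
l=0 r=13: min(20,12)*13=156 best=320, r--
l=0 r=12: min(20,4)*12=48 best=320, r--
l=0 r=11: min(20,16)*11=176 best=320, r--
l=0 r=10: min(20,4)*10=40 best=320, r--

l=0, r=9, best area=320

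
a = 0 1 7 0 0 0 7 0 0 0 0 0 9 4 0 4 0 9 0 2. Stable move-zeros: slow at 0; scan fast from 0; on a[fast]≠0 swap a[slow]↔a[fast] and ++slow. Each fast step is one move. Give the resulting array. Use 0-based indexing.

[1, 7, 7, 9, 4, 4, 9, 2, 0, 0, 0, 0, 0, 0, 0, 0, 0, 0, 0, 0]

(s=0,f=0) a[fast]=0 → fast++
(s=0,f=1) a[fast]=1≠0 swap→a[0]=1 → slow++,fast++
(s=1,f=2) a[fast]=7≠0 swap→a[1]=7 → slow++,fast++
(s=2,f=3) a[fast]=0 → fast++
(s=2,f=4) a[fast]=0 → fast++
(s=2,f=5) a[fast]=0 → fast++
(s=2,f=6) a[fast]=7≠0 swap→a[2]=7 → slow++,fast++
(s=3,f=7) a[fast]=0 → fast++
(s=3,f=8) a[fast]=0 → fast++
(s=3,f=9) a[fast]=0 → fast++
(s=3,f=10) a[fast]=0 → fast++
(s=3,f=11) a[fast]=0 → fast++
(s=3,f=12) a[fast]=9≠0 swap→a[3]=9 → slow++,fast++
(s=4,f=13) a[fast]=4≠0 swap→a[4]=4 → slow++,fast++
(s=5,f=14) a[fast]=0 → fast++
(s=5,f=15) a[fast]=4≠0 swap→a[5]=4 → slow++,fast++
(s=6,f=16) a[fast]=0 → fast++
(s=6,f=17) a[fast]=9≠0 swap→a[6]=9 → slow++,fast++
(s=7,f=18) a[fast]=0 → fast++
(s=7,f=19) a[fast]=2≠0 swap→a[7]=2 → slow++,fast++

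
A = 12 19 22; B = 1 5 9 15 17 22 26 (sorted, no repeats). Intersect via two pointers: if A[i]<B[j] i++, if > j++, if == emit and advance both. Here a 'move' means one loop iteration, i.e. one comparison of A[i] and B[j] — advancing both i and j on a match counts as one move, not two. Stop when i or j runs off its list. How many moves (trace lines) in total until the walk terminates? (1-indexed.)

8 moves

i=1 j=1: 12>1, j++
i=1 j=2: 12>5, j++
i=1 j=3: 12>9, j++
i=1 j=4: 12<15, i++
i=2 j=4: 19>15, j++
i=2 j=5: 19>17, j++
i=2 j=6: 19<22, i++
i=3 j=6: 22==22 emit, i++,j++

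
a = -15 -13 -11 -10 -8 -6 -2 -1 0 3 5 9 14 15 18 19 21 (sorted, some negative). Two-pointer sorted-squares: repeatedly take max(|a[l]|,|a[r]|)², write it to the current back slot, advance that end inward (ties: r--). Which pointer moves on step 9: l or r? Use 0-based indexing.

[0,16] |-15|<=|21| out[16]=441 → r--
[0,15] |-15|<=|19| out[15]=361 → r--
[0,14] |-15|<=|18| out[14]=324 → r--
[0,13] |-15|<=|15| out[13]=225 → r--
[0,12] |-15|>|14| out[12]=225 → l++
[1,12] |-13|<=|14| out[11]=196 → r--
[1,11] |-13|>|9| out[10]=169 → l++
[2,11] |-11|>|9| out[9]=121 → l++
[3,11] |-10|>|9| out[8]=100 → l++

l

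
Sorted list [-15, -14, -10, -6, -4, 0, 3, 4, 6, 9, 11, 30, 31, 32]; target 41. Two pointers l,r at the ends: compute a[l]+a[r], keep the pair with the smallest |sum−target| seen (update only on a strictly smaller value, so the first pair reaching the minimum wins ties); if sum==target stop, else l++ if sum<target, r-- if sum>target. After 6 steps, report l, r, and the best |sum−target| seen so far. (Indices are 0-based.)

[0,13] -15+32=17 d=24 * → l++
[1,13] -14+32=18 d=23 * → l++
[2,13] -10+32=22 d=19 * → l++
[3,13] -6+32=26 d=15 * → l++
[4,13] -4+32=28 d=13 * → l++
[5,13] 0+32=32 d=9 * → l++

l=6, r=13, best |Δ|=9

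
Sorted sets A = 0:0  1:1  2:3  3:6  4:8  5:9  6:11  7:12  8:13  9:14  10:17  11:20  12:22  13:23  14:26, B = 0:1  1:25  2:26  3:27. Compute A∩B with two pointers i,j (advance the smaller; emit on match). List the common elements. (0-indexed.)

i=0 j=0: 0<1, i++
i=1 j=0: 1==1 emit, i++,j++
i=2 j=1: 3<25, i++
i=3 j=1: 6<25, i++
i=4 j=1: 8<25, i++
i=5 j=1: 9<25, i++
i=6 j=1: 11<25, i++
i=7 j=1: 12<25, i++
i=8 j=1: 13<25, i++
i=9 j=1: 14<25, i++
i=10 j=1: 17<25, i++
i=11 j=1: 20<25, i++
i=12 j=1: 22<25, i++
i=13 j=1: 23<25, i++
i=14 j=1: 26>25, j++
i=14 j=2: 26==26 emit, i++,j++

intersection = [1, 26]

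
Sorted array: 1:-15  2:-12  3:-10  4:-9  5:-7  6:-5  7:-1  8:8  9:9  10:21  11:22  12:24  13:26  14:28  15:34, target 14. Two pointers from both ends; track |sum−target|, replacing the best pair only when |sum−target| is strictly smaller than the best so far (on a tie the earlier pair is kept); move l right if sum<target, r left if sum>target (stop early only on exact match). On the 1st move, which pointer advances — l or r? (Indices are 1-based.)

[1,15] -15+34=19 d=5 * → r--

r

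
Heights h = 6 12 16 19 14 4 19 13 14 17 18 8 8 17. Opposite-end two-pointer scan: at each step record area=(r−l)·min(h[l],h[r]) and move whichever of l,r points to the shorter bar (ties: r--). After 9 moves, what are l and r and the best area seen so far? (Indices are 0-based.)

l=0 r=13: min(6,17)*13=78 best=78 *, l++
l=1 r=13: min(12,17)*12=144 best=144 *, l++
l=2 r=13: min(16,17)*11=176 best=176 *, l++
l=3 r=13: min(19,17)*10=170 best=176, r--
l=3 r=12: min(19,8)*9=72 best=176, r--
l=3 r=11: min(19,8)*8=64 best=176, r--
l=3 r=10: min(19,18)*7=126 best=176, r--
l=3 r=9: min(19,17)*6=102 best=176, r--
l=3 r=8: min(19,14)*5=70 best=176, r--

l=3, r=7, best area=176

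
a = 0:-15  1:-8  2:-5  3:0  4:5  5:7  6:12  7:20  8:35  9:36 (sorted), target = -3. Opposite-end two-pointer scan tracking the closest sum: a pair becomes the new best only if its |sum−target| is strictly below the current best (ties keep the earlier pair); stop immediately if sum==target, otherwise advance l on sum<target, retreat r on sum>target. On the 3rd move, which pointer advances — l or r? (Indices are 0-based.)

r

[0,9] -15+36=21 d=24 * → r--
[0,8] -15+35=20 d=23 * → r--
[0,7] -15+20=5 d=8 * → r--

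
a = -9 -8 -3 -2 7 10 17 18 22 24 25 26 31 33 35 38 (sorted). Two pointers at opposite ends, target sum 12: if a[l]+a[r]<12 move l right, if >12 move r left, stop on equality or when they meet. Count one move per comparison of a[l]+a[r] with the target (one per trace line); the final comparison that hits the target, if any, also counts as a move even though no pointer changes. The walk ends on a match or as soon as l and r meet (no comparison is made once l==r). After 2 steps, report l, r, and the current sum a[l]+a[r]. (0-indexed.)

l=0 r=15: -9+38=29 >12, r--
l=0 r=14: -9+35=26 >12, r--

l=0, r=13, sum=24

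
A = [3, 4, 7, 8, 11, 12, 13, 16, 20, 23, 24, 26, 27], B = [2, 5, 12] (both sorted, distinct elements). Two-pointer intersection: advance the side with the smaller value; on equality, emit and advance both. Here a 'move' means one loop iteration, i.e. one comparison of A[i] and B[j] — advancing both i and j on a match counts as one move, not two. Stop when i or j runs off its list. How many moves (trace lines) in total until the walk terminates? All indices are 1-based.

[i=1,j=1] 3>2 → j++
[i=1,j=2] 3<5 → i++
[i=2,j=2] 4<5 → i++
[i=3,j=2] 7>5 → j++
[i=3,j=3] 7<12 → i++
[i=4,j=3] 8<12 → i++
[i=5,j=3] 11<12 → i++
[i=6,j=3] 12==12 emit → i++,j++

8 moves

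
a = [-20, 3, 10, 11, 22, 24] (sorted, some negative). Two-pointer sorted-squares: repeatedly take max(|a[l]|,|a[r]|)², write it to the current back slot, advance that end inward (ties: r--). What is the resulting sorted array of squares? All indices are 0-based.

[9, 100, 121, 400, 484, 576]

l=0 r=5: |-20|<=|24| out[5]=576, r--
l=0 r=4: |-20|<=|22| out[4]=484, r--
l=0 r=3: |-20|>|11| out[3]=400, l++
l=1 r=3: |3|<=|11| out[2]=121, r--
l=1 r=2: |3|<=|10| out[1]=100, r--
l=1 r=1: |3|<=|3| out[0]=9, r--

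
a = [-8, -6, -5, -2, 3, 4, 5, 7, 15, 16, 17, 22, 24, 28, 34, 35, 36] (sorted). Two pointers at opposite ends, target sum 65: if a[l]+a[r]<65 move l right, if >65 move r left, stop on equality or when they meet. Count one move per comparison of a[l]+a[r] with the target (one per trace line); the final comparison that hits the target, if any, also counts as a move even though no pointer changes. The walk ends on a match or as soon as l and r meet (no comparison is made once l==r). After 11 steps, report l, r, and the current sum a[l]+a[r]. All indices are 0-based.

l=11, r=16, sum=58

l=0 r=16: -8+36=28 <65, l++
l=1 r=16: -6+36=30 <65, l++
l=2 r=16: -5+36=31 <65, l++
l=3 r=16: -2+36=34 <65, l++
l=4 r=16: 3+36=39 <65, l++
l=5 r=16: 4+36=40 <65, l++
l=6 r=16: 5+36=41 <65, l++
l=7 r=16: 7+36=43 <65, l++
l=8 r=16: 15+36=51 <65, l++
l=9 r=16: 16+36=52 <65, l++
l=10 r=16: 17+36=53 <65, l++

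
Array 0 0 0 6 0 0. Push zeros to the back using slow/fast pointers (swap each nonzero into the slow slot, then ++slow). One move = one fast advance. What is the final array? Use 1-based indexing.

[6, 0, 0, 0, 0, 0]

(s=1,f=1) a[fast]=0 → fast++
(s=1,f=2) a[fast]=0 → fast++
(s=1,f=3) a[fast]=0 → fast++
(s=1,f=4) a[fast]=6≠0 swap→a[1]=6 → slow++,fast++
(s=2,f=5) a[fast]=0 → fast++
(s=2,f=6) a[fast]=0 → fast++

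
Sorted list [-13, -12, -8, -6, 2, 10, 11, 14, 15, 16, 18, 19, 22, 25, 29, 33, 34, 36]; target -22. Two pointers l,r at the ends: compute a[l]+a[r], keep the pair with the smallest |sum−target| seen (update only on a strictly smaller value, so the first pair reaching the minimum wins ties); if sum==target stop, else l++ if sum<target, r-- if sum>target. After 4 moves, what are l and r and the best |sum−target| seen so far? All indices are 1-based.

l=1, r=14, best |Δ|=38

[1,18] -13+36=23 d=45 * → r--
[1,17] -13+34=21 d=43 * → r--
[1,16] -13+33=20 d=42 * → r--
[1,15] -13+29=16 d=38 * → r--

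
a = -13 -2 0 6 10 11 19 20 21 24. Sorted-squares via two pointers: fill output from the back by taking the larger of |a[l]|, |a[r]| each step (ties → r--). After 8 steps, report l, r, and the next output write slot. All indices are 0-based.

l=1, r=2, next write slot=1

[0,9] |-13|<=|24| out[9]=576 → r--
[0,8] |-13|<=|21| out[8]=441 → r--
[0,7] |-13|<=|20| out[7]=400 → r--
[0,6] |-13|<=|19| out[6]=361 → r--
[0,5] |-13|>|11| out[5]=169 → l++
[1,5] |-2|<=|11| out[4]=121 → r--
[1,4] |-2|<=|10| out[3]=100 → r--
[1,3] |-2|<=|6| out[2]=36 → r--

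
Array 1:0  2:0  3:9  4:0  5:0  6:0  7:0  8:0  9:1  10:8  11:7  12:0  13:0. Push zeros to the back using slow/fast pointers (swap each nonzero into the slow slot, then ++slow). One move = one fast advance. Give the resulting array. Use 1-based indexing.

(s=1,f=1) a[fast]=0 → fast++
(s=1,f=2) a[fast]=0 → fast++
(s=1,f=3) a[fast]=9≠0 swap→a[1]=9 → slow++,fast++
(s=2,f=4) a[fast]=0 → fast++
(s=2,f=5) a[fast]=0 → fast++
(s=2,f=6) a[fast]=0 → fast++
(s=2,f=7) a[fast]=0 → fast++
(s=2,f=8) a[fast]=0 → fast++
(s=2,f=9) a[fast]=1≠0 swap→a[2]=1 → slow++,fast++
(s=3,f=10) a[fast]=8≠0 swap→a[3]=8 → slow++,fast++
(s=4,f=11) a[fast]=7≠0 swap→a[4]=7 → slow++,fast++
(s=5,f=12) a[fast]=0 → fast++
(s=5,f=13) a[fast]=0 → fast++

[9, 1, 8, 7, 0, 0, 0, 0, 0, 0, 0, 0, 0]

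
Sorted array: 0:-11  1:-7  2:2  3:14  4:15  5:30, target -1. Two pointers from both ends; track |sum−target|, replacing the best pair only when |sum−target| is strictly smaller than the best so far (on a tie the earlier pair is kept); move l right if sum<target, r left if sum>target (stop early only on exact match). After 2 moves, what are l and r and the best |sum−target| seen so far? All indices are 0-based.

[0,5] -11+30=19 d=20 * → r--
[0,4] -11+15=4 d=5 * → r--

l=0, r=3, best |Δ|=5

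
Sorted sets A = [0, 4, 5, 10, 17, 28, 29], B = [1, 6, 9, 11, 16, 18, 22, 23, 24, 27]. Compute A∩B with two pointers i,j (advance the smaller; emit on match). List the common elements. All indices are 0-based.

intersection = []

i=0 j=0: 0<1, i++
i=1 j=0: 4>1, j++
i=1 j=1: 4<6, i++
i=2 j=1: 5<6, i++
i=3 j=1: 10>6, j++
i=3 j=2: 10>9, j++
i=3 j=3: 10<11, i++
i=4 j=3: 17>11, j++
i=4 j=4: 17>16, j++
i=4 j=5: 17<18, i++
i=5 j=5: 28>18, j++
i=5 j=6: 28>22, j++
i=5 j=7: 28>23, j++
i=5 j=8: 28>24, j++
i=5 j=9: 28>27, j++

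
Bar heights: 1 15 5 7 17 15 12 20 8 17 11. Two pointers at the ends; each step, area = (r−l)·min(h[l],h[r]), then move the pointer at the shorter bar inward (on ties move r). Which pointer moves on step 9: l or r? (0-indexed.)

[0,10] min(1,11)*10=10 best=10 * → l++
[1,10] min(15,11)*9=99 best=99 * → r--
[1,9] min(15,17)*8=120 best=120 * → l++
[2,9] min(5,17)*7=35 best=120 → l++
[3,9] min(7,17)*6=42 best=120 → l++
[4,9] min(17,17)*5=85 best=120 → r--
[4,8] min(17,8)*4=32 best=120 → r--
[4,7] min(17,20)*3=51 best=120 → l++
[5,7] min(15,20)*2=30 best=120 → l++

l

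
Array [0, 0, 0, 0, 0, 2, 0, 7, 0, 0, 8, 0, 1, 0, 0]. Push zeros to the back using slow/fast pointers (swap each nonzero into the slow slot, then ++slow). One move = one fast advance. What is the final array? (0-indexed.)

[2, 7, 8, 1, 0, 0, 0, 0, 0, 0, 0, 0, 0, 0, 0]

(s=0,f=0) a[fast]=0 → fast++
(s=0,f=1) a[fast]=0 → fast++
(s=0,f=2) a[fast]=0 → fast++
(s=0,f=3) a[fast]=0 → fast++
(s=0,f=4) a[fast]=0 → fast++
(s=0,f=5) a[fast]=2≠0 swap→a[0]=2 → slow++,fast++
(s=1,f=6) a[fast]=0 → fast++
(s=1,f=7) a[fast]=7≠0 swap→a[1]=7 → slow++,fast++
(s=2,f=8) a[fast]=0 → fast++
(s=2,f=9) a[fast]=0 → fast++
(s=2,f=10) a[fast]=8≠0 swap→a[2]=8 → slow++,fast++
(s=3,f=11) a[fast]=0 → fast++
(s=3,f=12) a[fast]=1≠0 swap→a[3]=1 → slow++,fast++
(s=4,f=13) a[fast]=0 → fast++
(s=4,f=14) a[fast]=0 → fast++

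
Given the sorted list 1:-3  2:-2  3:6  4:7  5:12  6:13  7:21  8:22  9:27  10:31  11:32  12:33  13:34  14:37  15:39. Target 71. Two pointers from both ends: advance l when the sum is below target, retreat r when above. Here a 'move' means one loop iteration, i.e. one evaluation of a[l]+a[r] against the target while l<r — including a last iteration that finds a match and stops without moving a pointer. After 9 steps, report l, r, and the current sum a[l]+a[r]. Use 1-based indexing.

l=10, r=15, sum=70

[1,15] -3+39=36 <71 → l++
[2,15] -2+39=37 <71 → l++
[3,15] 6+39=45 <71 → l++
[4,15] 7+39=46 <71 → l++
[5,15] 12+39=51 <71 → l++
[6,15] 13+39=52 <71 → l++
[7,15] 21+39=60 <71 → l++
[8,15] 22+39=61 <71 → l++
[9,15] 27+39=66 <71 → l++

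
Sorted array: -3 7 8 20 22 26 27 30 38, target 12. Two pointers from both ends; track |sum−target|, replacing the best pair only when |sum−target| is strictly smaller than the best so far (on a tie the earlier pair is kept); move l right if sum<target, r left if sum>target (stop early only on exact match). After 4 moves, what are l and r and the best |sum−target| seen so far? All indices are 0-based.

l=0, r=4, best |Δ|=11

l=0 r=8: -3+38=35 d=23 *, r--
l=0 r=7: -3+30=27 d=15 *, r--
l=0 r=6: -3+27=24 d=12 *, r--
l=0 r=5: -3+26=23 d=11 *, r--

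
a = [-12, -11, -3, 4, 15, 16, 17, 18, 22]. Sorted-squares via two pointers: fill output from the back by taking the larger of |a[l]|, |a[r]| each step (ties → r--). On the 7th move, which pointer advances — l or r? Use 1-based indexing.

l=1 r=9: |-12|<=|22| out[9]=484, r--
l=1 r=8: |-12|<=|18| out[8]=324, r--
l=1 r=7: |-12|<=|17| out[7]=289, r--
l=1 r=6: |-12|<=|16| out[6]=256, r--
l=1 r=5: |-12|<=|15| out[5]=225, r--
l=1 r=4: |-12|>|4| out[4]=144, l++
l=2 r=4: |-11|>|4| out[3]=121, l++

l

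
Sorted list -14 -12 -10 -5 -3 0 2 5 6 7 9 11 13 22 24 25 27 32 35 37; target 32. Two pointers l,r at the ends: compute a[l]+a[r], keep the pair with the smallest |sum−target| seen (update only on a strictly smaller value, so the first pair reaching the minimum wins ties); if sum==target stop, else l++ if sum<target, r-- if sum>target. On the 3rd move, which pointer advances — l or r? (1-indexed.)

l

[1,20] -14+37=23 d=9 * → l++
[2,20] -12+37=25 d=7 * → l++
[3,20] -10+37=27 d=5 * → l++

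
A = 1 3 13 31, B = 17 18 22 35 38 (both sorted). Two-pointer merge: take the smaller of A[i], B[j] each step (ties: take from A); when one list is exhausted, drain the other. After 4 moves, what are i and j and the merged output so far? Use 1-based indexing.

i=1 j=1: A[i]=1<=B[j]=17 take 1, i++
i=2 j=1: A[i]=3<=B[j]=17 take 3, i++
i=3 j=1: A[i]=13<=B[j]=17 take 13, i++
i=4 j=1: A[i]=31>B[j]=17 take 17, j++

i=4, j=2, merged so far=[1, 3, 13, 17]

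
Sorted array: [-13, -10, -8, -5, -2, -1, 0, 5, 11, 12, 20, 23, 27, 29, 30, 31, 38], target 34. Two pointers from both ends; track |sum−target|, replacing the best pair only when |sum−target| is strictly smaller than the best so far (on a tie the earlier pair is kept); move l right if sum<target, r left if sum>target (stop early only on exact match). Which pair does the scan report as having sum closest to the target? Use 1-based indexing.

[1,17] -13+38=25 d=9 * → l++
[2,17] -10+38=28 d=6 * → l++
[3,17] -8+38=30 d=4 * → l++
[4,17] -5+38=33 d=1 * → l++
[5,17] -2+38=36 d=2 → r--
[5,16] -2+31=29 d=5 → l++
[6,16] -1+31=30 d=4 → l++
[7,16] 0+31=31 d=3 → l++
[8,16] 5+31=36 d=2 → r--
[8,15] 5+30=35 d=1 → r--
[8,14] 5+29=34 d=0 * → stop

pair (5, 29) with sum 34 (|Δ|=0)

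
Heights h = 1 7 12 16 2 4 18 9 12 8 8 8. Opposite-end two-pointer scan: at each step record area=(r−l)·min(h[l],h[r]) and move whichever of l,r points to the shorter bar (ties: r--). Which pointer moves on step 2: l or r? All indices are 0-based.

l=0 r=11: min(1,8)*11=11 best=11 *, l++
l=1 r=11: min(7,8)*10=70 best=70 *, l++

l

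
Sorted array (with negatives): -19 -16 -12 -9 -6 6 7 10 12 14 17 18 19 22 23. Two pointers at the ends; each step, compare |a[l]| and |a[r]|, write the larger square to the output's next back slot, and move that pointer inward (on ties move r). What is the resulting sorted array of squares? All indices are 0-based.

l=0 r=14: |-19|<=|23| out[14]=529, r--
l=0 r=13: |-19|<=|22| out[13]=484, r--
l=0 r=12: |-19|<=|19| out[12]=361, r--
l=0 r=11: |-19|>|18| out[11]=361, l++
l=1 r=11: |-16|<=|18| out[10]=324, r--
l=1 r=10: |-16|<=|17| out[9]=289, r--
l=1 r=9: |-16|>|14| out[8]=256, l++
l=2 r=9: |-12|<=|14| out[7]=196, r--
l=2 r=8: |-12|<=|12| out[6]=144, r--
l=2 r=7: |-12|>|10| out[5]=144, l++
l=3 r=7: |-9|<=|10| out[4]=100, r--
l=3 r=6: |-9|>|7| out[3]=81, l++
l=4 r=6: |-6|<=|7| out[2]=49, r--
l=4 r=5: |-6|<=|6| out[1]=36, r--
l=4 r=4: |-6|<=|-6| out[0]=36, r--

[36, 36, 49, 81, 100, 144, 144, 196, 256, 289, 324, 361, 361, 484, 529]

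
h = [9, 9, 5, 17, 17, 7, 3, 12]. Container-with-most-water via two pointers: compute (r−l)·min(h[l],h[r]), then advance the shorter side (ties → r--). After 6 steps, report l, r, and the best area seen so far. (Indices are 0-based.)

l=3, r=4, best area=63

l=0 r=7: min(9,12)*7=63 best=63 *, l++
l=1 r=7: min(9,12)*6=54 best=63, l++
l=2 r=7: min(5,12)*5=25 best=63, l++
l=3 r=7: min(17,12)*4=48 best=63, r--
l=3 r=6: min(17,3)*3=9 best=63, r--
l=3 r=5: min(17,7)*2=14 best=63, r--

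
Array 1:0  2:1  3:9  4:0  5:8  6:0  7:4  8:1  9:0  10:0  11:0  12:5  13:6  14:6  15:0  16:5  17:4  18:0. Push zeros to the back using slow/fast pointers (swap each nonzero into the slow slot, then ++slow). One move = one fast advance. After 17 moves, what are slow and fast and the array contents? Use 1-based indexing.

(s=1,f=1) a[fast]=0 → fast++
(s=1,f=2) a[fast]=1≠0 swap→a[1]=1 → slow++,fast++
(s=2,f=3) a[fast]=9≠0 swap→a[2]=9 → slow++,fast++
(s=3,f=4) a[fast]=0 → fast++
(s=3,f=5) a[fast]=8≠0 swap→a[3]=8 → slow++,fast++
(s=4,f=6) a[fast]=0 → fast++
(s=4,f=7) a[fast]=4≠0 swap→a[4]=4 → slow++,fast++
(s=5,f=8) a[fast]=1≠0 swap→a[5]=1 → slow++,fast++
(s=6,f=9) a[fast]=0 → fast++
(s=6,f=10) a[fast]=0 → fast++
(s=6,f=11) a[fast]=0 → fast++
(s=6,f=12) a[fast]=5≠0 swap→a[6]=5 → slow++,fast++
(s=7,f=13) a[fast]=6≠0 swap→a[7]=6 → slow++,fast++
(s=8,f=14) a[fast]=6≠0 swap→a[8]=6 → slow++,fast++
(s=9,f=15) a[fast]=0 → fast++
(s=9,f=16) a[fast]=5≠0 swap→a[9]=5 → slow++,fast++
(s=10,f=17) a[fast]=4≠0 swap→a[10]=4 → slow++,fast++

slow=11, fast=18, a=[1, 9, 8, 4, 1, 5, 6, 6, 5, 4, 0, 0, 0, 0, 0, 0, 0, 0]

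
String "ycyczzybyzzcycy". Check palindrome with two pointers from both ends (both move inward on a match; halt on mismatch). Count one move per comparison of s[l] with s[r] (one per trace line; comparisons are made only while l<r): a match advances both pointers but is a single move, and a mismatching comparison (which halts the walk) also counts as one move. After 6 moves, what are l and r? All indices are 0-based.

l=6, r=8

l=0 r=14: 'y'=='y', l++,r--
l=1 r=13: 'c'=='c', l++,r--
l=2 r=12: 'y'=='y', l++,r--
l=3 r=11: 'c'=='c', l++,r--
l=4 r=10: 'z'=='z', l++,r--
l=5 r=9: 'z'=='z', l++,r--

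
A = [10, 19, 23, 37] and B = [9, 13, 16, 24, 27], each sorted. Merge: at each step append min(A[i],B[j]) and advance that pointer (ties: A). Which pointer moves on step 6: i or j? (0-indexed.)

i

[i=0,j=0] A[i]=10>B[j]=9 take 9 → j++
[i=0,j=1] A[i]=10<=B[j]=13 take 10 → i++
[i=1,j=1] A[i]=19>B[j]=13 take 13 → j++
[i=1,j=2] A[i]=19>B[j]=16 take 16 → j++
[i=1,j=3] A[i]=19<=B[j]=24 take 19 → i++
[i=2,j=3] A[i]=23<=B[j]=24 take 23 → i++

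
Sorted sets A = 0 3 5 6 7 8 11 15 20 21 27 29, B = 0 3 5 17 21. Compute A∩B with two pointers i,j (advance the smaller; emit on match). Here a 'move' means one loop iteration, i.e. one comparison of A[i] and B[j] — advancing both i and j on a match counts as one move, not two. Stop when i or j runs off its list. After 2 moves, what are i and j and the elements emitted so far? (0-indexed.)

[i=0,j=0] 0==0 emit → i++,j++
[i=1,j=1] 3==3 emit → i++,j++

i=2, j=2, emitted=[0, 3]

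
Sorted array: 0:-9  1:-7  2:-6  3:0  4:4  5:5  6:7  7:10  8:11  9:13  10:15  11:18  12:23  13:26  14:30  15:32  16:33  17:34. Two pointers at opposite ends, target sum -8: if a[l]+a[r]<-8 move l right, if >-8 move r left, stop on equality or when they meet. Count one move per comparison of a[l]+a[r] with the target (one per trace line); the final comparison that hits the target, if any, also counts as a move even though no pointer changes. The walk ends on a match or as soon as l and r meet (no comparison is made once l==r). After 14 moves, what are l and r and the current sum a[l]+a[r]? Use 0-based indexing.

[0,17] -9+34=25 >-8 → r--
[0,16] -9+33=24 >-8 → r--
[0,15] -9+32=23 >-8 → r--
[0,14] -9+30=21 >-8 → r--
[0,13] -9+26=17 >-8 → r--
[0,12] -9+23=14 >-8 → r--
[0,11] -9+18=9 >-8 → r--
[0,10] -9+15=6 >-8 → r--
[0,9] -9+13=4 >-8 → r--
[0,8] -9+11=2 >-8 → r--
[0,7] -9+10=1 >-8 → r--
[0,6] -9+7=-2 >-8 → r--
[0,5] -9+5=-4 >-8 → r--
[0,4] -9+4=-5 >-8 → r--

l=0, r=3, sum=-9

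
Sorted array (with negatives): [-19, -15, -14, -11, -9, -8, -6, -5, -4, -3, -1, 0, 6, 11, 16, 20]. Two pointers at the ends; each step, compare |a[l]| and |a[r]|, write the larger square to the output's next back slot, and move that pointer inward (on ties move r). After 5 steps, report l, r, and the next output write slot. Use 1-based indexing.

l=4, r=14, next write slot=11

[1,16] |-19|<=|20| out[16]=400 → r--
[1,15] |-19|>|16| out[15]=361 → l++
[2,15] |-15|<=|16| out[14]=256 → r--
[2,14] |-15|>|11| out[13]=225 → l++
[3,14] |-14|>|11| out[12]=196 → l++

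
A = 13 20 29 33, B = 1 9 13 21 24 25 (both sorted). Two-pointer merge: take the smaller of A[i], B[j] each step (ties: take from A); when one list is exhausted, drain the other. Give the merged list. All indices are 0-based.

i=0 j=0: A[i]=13>B[j]=1 take 1, j++
i=0 j=1: A[i]=13>B[j]=9 take 9, j++
i=0 j=2: A[i]=13<=B[j]=13 take 13, i++
i=1 j=2: A[i]=20>B[j]=13 take 13, j++
i=1 j=3: A[i]=20<=B[j]=21 take 20, i++
i=2 j=3: A[i]=29>B[j]=21 take 21, j++
i=2 j=4: A[i]=29>B[j]=24 take 24, j++
i=2 j=5: A[i]=29>B[j]=25 take 25, j++
i=2 j=6: B done, take A[i]=29, i++
i=3 j=6: B done, take A[i]=33, i++

[1, 9, 13, 13, 20, 21, 24, 25, 29, 33]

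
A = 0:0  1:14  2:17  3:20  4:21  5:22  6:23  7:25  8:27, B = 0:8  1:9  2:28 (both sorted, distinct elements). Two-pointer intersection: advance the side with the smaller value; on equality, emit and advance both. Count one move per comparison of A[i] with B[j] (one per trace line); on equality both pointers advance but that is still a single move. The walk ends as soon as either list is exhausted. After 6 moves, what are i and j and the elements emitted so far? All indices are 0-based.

i=4, j=2, emitted=[]

[i=0,j=0] 0<8 → i++
[i=1,j=0] 14>8 → j++
[i=1,j=1] 14>9 → j++
[i=1,j=2] 14<28 → i++
[i=2,j=2] 17<28 → i++
[i=3,j=2] 20<28 → i++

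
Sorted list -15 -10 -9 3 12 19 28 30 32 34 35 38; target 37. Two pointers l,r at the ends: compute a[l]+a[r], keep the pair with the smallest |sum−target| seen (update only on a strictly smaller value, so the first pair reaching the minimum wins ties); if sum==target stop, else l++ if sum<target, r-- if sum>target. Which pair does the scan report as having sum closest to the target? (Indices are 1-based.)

pair (3, 34) with sum 37 (|Δ|=0)

l=1 r=12: -15+38=23 d=14 *, l++
l=2 r=12: -10+38=28 d=9 *, l++
l=3 r=12: -9+38=29 d=8 *, l++
l=4 r=12: 3+38=41 d=4 *, r--
l=4 r=11: 3+35=38 d=1 *, r--
l=4 r=10: 3+34=37 d=0 *, stop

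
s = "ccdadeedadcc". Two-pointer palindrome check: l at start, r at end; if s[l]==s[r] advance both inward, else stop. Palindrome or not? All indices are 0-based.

palindrome

l=0 r=11: 'c'=='c', l++,r--
l=1 r=10: 'c'=='c', l++,r--
l=2 r=9: 'd'=='d', l++,r--
l=3 r=8: 'a'=='a', l++,r--
l=4 r=7: 'd'=='d', l++,r--
l=5 r=6: 'e'=='e', l++,r--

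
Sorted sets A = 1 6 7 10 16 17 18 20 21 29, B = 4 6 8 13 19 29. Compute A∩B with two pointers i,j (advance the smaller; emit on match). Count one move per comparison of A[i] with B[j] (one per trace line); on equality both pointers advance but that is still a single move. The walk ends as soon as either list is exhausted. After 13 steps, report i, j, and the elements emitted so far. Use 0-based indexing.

[i=0,j=0] 1<4 → i++
[i=1,j=0] 6>4 → j++
[i=1,j=1] 6==6 emit → i++,j++
[i=2,j=2] 7<8 → i++
[i=3,j=2] 10>8 → j++
[i=3,j=3] 10<13 → i++
[i=4,j=3] 16>13 → j++
[i=4,j=4] 16<19 → i++
[i=5,j=4] 17<19 → i++
[i=6,j=4] 18<19 → i++
[i=7,j=4] 20>19 → j++
[i=7,j=5] 20<29 → i++
[i=8,j=5] 21<29 → i++

i=9, j=5, emitted=[6]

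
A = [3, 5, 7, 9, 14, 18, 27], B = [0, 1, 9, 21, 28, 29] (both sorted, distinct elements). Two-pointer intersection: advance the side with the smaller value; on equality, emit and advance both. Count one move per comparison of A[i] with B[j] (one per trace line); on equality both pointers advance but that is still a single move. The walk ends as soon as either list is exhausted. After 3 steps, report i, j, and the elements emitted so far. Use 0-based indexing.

i=0 j=0: 3>0, j++
i=0 j=1: 3>1, j++
i=0 j=2: 3<9, i++

i=1, j=2, emitted=[]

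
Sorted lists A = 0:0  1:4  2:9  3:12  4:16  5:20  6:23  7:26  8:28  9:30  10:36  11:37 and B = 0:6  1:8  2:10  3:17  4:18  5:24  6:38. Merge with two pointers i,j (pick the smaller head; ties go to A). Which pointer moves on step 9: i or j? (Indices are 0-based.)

[i=0,j=0] A[i]=0<=B[j]=6 take 0 → i++
[i=1,j=0] A[i]=4<=B[j]=6 take 4 → i++
[i=2,j=0] A[i]=9>B[j]=6 take 6 → j++
[i=2,j=1] A[i]=9>B[j]=8 take 8 → j++
[i=2,j=2] A[i]=9<=B[j]=10 take 9 → i++
[i=3,j=2] A[i]=12>B[j]=10 take 10 → j++
[i=3,j=3] A[i]=12<=B[j]=17 take 12 → i++
[i=4,j=3] A[i]=16<=B[j]=17 take 16 → i++
[i=5,j=3] A[i]=20>B[j]=17 take 17 → j++

j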